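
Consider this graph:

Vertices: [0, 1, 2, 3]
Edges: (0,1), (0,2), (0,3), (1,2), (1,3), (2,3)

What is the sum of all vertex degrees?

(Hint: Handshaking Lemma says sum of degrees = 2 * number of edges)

Count edges: 6 edges.
By Handshaking Lemma: sum of degrees = 2 * 6 = 12.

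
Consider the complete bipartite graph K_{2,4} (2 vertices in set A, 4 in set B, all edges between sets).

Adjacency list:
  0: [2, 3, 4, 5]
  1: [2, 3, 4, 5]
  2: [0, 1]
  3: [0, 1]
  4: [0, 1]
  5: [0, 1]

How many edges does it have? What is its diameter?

K_{2,4} has 2 * 4 = 8 edges.
Any vertex reaches any opposite-side vertex in 1 step; same-side vertices reach in 2 steps via any opposite-side vertex.
Diameter = 2.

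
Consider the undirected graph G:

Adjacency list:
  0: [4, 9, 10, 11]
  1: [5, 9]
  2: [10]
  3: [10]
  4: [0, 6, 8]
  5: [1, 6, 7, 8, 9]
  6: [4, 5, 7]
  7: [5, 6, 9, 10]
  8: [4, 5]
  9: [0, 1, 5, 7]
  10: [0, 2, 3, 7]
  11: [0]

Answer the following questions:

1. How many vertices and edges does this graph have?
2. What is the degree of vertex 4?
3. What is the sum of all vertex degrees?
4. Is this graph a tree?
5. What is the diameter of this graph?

Count: 12 vertices, 17 edges.
Vertex 4 has neighbors [0, 6, 8], degree = 3.
Handshaking lemma: 2 * 17 = 34.
A tree on 12 vertices has 11 edges. This graph has 17 edges (6 extra). Not a tree.
Diameter (longest shortest path) = 4.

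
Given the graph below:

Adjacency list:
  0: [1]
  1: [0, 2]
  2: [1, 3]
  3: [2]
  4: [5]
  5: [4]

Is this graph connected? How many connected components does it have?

Checking connectivity: the graph has 2 connected component(s).
Components: [[0, 1, 2, 3], [4, 5]]. The graph is NOT connected.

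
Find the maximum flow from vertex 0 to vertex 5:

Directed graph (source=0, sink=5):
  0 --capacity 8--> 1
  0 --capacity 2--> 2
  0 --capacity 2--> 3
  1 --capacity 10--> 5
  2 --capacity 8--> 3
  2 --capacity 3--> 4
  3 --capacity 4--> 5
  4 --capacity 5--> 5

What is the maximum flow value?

Computing max flow:
  Flow on (0->1): 8/8
  Flow on (0->2): 2/2
  Flow on (0->3): 2/2
  Flow on (1->5): 8/10
  Flow on (2->3): 2/8
  Flow on (3->5): 4/4
Maximum flow = 12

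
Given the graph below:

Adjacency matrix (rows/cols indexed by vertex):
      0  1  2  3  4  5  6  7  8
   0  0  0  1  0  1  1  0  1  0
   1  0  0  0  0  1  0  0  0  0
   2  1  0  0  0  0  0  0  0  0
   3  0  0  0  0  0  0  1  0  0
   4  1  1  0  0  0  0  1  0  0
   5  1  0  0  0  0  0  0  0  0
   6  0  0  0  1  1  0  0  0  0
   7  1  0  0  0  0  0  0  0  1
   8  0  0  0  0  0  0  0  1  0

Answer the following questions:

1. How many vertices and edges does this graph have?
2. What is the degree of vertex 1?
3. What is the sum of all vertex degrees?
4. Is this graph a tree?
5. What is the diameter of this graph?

Count: 9 vertices, 8 edges.
Vertex 1 has neighbors [4], degree = 1.
Handshaking lemma: 2 * 8 = 16.
A graph is a tree iff it is connected and has exactly n-1 edges. This graph is connected (all 9 vertices in one component) and has 9-1 = 8 edges. It is a tree.
Diameter (longest shortest path) = 5.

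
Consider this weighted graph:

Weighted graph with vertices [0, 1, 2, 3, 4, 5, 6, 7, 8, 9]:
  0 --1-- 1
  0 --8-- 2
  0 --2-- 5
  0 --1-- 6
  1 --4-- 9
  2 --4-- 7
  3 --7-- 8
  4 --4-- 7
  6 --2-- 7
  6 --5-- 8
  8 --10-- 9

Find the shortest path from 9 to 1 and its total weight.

Using Dijkstra's algorithm from vertex 9:
Shortest path: 9 -> 1
Total weight: 4 = 4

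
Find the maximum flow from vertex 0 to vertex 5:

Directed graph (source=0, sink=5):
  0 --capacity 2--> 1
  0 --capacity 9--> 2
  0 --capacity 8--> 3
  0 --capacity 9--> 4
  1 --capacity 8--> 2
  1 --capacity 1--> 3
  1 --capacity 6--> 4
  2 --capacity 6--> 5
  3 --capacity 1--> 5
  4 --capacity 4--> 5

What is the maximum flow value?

Computing max flow:
  Flow on (0->2): 6/9
  Flow on (0->3): 1/8
  Flow on (0->4): 4/9
  Flow on (2->5): 6/6
  Flow on (3->5): 1/1
  Flow on (4->5): 4/4
Maximum flow = 11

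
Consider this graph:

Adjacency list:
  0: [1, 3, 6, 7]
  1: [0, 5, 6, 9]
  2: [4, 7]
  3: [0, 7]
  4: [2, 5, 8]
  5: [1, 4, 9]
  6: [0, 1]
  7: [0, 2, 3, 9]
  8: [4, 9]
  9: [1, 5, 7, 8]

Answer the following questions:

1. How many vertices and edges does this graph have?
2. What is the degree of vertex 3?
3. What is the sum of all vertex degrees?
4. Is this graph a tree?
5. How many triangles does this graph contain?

Count: 10 vertices, 15 edges.
Vertex 3 has neighbors [0, 7], degree = 2.
Handshaking lemma: 2 * 15 = 30.
A tree on 10 vertices has 9 edges. This graph has 15 edges (6 extra). Not a tree.
Number of triangles = 3.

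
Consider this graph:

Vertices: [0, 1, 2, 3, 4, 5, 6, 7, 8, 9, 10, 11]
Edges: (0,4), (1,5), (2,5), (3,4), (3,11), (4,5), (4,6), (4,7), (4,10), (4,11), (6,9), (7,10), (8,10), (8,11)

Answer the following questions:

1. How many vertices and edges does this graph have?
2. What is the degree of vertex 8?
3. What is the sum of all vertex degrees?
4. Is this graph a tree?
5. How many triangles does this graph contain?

Count: 12 vertices, 14 edges.
Vertex 8 has neighbors [10, 11], degree = 2.
Handshaking lemma: 2 * 14 = 28.
A tree on 12 vertices has 11 edges. This graph has 14 edges (3 extra). Not a tree.
Number of triangles = 2.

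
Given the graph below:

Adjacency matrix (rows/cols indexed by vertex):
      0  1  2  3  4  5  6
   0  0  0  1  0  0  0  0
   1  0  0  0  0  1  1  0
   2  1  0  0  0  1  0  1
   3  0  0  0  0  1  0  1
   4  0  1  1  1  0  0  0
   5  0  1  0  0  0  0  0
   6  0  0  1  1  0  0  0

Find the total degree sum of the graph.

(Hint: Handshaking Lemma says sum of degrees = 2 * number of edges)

Count edges: 7 edges.
By Handshaking Lemma: sum of degrees = 2 * 7 = 14.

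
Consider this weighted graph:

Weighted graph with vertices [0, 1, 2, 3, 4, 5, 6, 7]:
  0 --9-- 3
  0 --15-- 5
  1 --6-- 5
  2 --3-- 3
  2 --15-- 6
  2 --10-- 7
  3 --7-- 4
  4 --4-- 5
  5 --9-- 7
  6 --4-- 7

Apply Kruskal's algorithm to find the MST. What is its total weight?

Applying Kruskal's algorithm (sort edges by weight, add if no cycle):
  Add (2,3) w=3
  Add (4,5) w=4
  Add (6,7) w=4
  Add (1,5) w=6
  Add (3,4) w=7
  Add (0,3) w=9
  Add (5,7) w=9
  Skip (2,7) w=10 (creates cycle)
  Skip (0,5) w=15 (creates cycle)
  Skip (2,6) w=15 (creates cycle)
MST weight = 42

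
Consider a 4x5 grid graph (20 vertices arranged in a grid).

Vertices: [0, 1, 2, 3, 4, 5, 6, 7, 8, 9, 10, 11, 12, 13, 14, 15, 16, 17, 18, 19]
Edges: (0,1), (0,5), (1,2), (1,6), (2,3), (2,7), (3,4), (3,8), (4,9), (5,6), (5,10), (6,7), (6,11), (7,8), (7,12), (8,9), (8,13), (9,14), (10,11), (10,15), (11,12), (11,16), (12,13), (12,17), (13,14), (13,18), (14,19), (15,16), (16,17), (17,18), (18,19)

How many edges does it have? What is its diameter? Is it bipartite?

A 4x5 grid has 15 vertical edges and 16 horizontal edges.
Total edges = 15 + 16 = 31.
Diameter = (4-1) + (5-1) = 7 (corner to opposite corner).
Grid graphs are bipartite (checkerboard coloring).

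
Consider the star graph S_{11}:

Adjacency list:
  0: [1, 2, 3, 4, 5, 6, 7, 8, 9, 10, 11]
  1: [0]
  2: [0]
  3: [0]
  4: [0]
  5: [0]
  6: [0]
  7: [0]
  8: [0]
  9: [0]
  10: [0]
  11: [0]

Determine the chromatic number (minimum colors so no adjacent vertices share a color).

S_{11} has one hub adjacent to 11 leaves; leaves are pairwise non-adjacent.
Color the hub 0 and every leaf 1.
Chromatic number = 2.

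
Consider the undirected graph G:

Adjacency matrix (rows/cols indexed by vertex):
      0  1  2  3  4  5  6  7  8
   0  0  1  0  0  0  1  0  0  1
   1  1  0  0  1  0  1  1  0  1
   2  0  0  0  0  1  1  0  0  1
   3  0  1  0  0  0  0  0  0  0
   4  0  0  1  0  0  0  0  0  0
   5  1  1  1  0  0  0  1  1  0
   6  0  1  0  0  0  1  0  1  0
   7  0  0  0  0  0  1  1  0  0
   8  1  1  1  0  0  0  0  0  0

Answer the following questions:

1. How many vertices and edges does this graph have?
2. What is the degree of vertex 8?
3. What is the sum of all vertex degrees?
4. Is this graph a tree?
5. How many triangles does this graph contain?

Count: 9 vertices, 13 edges.
Vertex 8 has neighbors [0, 1, 2], degree = 3.
Handshaking lemma: 2 * 13 = 26.
A tree on 9 vertices has 8 edges. This graph has 13 edges (5 extra). Not a tree.
Number of triangles = 4.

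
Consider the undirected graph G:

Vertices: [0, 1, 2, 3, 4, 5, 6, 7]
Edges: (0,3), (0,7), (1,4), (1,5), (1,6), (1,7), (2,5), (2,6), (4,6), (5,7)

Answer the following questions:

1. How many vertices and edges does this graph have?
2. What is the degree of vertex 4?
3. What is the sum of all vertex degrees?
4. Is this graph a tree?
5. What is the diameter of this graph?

Count: 8 vertices, 10 edges.
Vertex 4 has neighbors [1, 6], degree = 2.
Handshaking lemma: 2 * 10 = 20.
A tree on 8 vertices has 7 edges. This graph has 10 edges (3 extra). Not a tree.
Diameter (longest shortest path) = 4.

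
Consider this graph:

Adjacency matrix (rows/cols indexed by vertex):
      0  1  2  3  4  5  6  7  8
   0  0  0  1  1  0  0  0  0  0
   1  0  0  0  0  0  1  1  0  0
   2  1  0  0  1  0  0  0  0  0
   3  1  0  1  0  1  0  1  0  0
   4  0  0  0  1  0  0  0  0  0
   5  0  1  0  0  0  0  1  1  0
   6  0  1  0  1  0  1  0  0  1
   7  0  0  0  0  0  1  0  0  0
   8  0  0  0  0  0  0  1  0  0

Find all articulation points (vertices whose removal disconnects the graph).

An articulation point is a vertex whose removal disconnects the graph.
Articulation points: [3, 5, 6]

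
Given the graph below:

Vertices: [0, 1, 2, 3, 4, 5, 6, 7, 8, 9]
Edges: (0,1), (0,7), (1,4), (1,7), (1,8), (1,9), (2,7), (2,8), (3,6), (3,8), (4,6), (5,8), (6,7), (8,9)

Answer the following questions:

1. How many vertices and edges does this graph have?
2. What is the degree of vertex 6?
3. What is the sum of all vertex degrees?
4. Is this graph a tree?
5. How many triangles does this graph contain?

Count: 10 vertices, 14 edges.
Vertex 6 has neighbors [3, 4, 7], degree = 3.
Handshaking lemma: 2 * 14 = 28.
A tree on 10 vertices has 9 edges. This graph has 14 edges (5 extra). Not a tree.
Number of triangles = 2.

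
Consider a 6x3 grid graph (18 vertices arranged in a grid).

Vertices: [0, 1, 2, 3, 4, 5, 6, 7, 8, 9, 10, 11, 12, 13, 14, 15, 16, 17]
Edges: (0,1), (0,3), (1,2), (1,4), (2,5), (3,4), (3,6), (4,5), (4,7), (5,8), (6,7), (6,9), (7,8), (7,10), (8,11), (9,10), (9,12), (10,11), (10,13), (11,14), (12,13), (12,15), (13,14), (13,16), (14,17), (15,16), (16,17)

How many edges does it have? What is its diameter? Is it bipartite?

A 6x3 grid has 15 vertical edges and 12 horizontal edges.
Total edges = 15 + 12 = 27.
Diameter = (6-1) + (3-1) = 7 (corner to opposite corner).
Grid graphs are bipartite (checkerboard coloring).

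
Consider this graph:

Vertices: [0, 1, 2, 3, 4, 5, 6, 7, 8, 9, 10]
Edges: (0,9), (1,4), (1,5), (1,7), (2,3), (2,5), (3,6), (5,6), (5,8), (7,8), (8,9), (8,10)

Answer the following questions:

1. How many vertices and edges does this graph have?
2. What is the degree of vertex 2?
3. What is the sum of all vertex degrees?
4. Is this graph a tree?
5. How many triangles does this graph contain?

Count: 11 vertices, 12 edges.
Vertex 2 has neighbors [3, 5], degree = 2.
Handshaking lemma: 2 * 12 = 24.
A tree on 11 vertices has 10 edges. This graph has 12 edges (2 extra). Not a tree.
Number of triangles = 0.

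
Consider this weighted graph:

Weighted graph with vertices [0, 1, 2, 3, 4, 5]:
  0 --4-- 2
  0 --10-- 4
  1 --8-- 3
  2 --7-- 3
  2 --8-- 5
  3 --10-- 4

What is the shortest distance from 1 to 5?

Using Dijkstra's algorithm from vertex 1:
Shortest path: 1 -> 3 -> 2 -> 5
Total weight: 8 + 7 + 8 = 23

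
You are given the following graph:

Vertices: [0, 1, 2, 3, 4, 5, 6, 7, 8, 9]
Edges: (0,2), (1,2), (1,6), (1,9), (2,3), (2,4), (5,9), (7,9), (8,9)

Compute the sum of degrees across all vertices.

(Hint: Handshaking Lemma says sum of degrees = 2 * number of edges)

Count edges: 9 edges.
By Handshaking Lemma: sum of degrees = 2 * 9 = 18.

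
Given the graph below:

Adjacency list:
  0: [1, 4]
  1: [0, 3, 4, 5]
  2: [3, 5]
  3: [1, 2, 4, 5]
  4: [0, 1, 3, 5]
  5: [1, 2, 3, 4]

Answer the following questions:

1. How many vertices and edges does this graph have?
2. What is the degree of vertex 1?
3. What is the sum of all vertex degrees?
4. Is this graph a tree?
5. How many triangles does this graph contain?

Count: 6 vertices, 10 edges.
Vertex 1 has neighbors [0, 3, 4, 5], degree = 4.
Handshaking lemma: 2 * 10 = 20.
A tree on 6 vertices has 5 edges. This graph has 10 edges (5 extra). Not a tree.
Number of triangles = 6.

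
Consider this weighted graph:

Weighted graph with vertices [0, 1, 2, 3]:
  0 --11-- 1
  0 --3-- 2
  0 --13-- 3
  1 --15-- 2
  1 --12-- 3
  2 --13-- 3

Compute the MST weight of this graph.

Applying Kruskal's algorithm (sort edges by weight, add if no cycle):
  Add (0,2) w=3
  Add (0,1) w=11
  Add (1,3) w=12
  Skip (0,3) w=13 (creates cycle)
  Skip (2,3) w=13 (creates cycle)
  Skip (1,2) w=15 (creates cycle)
MST weight = 26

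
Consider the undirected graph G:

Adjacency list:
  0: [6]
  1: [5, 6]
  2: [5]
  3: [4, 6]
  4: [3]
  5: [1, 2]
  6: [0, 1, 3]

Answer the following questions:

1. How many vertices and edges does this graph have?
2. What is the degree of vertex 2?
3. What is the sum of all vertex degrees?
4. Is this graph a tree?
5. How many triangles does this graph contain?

Count: 7 vertices, 6 edges.
Vertex 2 has neighbors [5], degree = 1.
Handshaking lemma: 2 * 6 = 12.
A graph is a tree iff it is connected and has exactly n-1 edges. This graph is connected (all 7 vertices in one component) and has 7-1 = 6 edges. It is a tree.
Number of triangles = 0.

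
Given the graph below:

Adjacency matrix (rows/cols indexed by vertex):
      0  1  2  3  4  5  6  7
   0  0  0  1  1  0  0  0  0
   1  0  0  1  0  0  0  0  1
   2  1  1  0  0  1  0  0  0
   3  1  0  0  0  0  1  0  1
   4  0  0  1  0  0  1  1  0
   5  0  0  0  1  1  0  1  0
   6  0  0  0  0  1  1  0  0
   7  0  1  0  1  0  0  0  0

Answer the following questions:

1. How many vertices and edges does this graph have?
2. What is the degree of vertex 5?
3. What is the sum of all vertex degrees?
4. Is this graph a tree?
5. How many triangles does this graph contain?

Count: 8 vertices, 10 edges.
Vertex 5 has neighbors [3, 4, 6], degree = 3.
Handshaking lemma: 2 * 10 = 20.
A tree on 8 vertices has 7 edges. This graph has 10 edges (3 extra). Not a tree.
Number of triangles = 1.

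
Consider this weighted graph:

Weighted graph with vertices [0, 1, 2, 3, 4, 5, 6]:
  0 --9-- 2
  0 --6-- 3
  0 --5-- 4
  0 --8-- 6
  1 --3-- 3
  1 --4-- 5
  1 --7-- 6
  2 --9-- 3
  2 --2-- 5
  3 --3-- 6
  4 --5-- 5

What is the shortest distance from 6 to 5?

Using Dijkstra's algorithm from vertex 6:
Shortest path: 6 -> 3 -> 1 -> 5
Total weight: 3 + 3 + 4 = 10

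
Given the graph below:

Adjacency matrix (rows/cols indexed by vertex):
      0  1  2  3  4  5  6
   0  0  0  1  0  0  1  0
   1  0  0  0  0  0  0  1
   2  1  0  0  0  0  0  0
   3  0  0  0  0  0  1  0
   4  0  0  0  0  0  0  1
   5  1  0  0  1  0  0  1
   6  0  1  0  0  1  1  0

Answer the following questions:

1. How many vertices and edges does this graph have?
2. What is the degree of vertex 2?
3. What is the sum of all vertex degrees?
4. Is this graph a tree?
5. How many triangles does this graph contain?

Count: 7 vertices, 6 edges.
Vertex 2 has neighbors [0], degree = 1.
Handshaking lemma: 2 * 6 = 12.
A graph is a tree iff it is connected and has exactly n-1 edges. This graph is connected (all 7 vertices in one component) and has 7-1 = 6 edges. It is a tree.
Number of triangles = 0.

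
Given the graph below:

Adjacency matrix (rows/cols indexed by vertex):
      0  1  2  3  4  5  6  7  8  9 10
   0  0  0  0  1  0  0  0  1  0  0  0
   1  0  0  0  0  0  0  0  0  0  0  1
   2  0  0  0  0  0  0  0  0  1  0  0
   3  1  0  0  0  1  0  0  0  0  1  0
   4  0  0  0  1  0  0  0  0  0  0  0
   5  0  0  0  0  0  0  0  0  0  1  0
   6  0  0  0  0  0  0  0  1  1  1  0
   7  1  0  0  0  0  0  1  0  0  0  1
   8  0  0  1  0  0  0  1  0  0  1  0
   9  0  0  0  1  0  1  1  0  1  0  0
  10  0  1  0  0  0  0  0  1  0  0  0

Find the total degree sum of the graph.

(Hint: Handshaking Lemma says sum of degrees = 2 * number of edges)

Count edges: 12 edges.
By Handshaking Lemma: sum of degrees = 2 * 12 = 24.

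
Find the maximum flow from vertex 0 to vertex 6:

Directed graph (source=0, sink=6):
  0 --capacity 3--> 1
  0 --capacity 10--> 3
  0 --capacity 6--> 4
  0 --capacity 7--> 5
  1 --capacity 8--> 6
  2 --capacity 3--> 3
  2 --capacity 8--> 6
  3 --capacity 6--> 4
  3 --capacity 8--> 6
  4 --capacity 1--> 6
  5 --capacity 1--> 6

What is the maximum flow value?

Computing max flow:
  Flow on (0->1): 3/3
  Flow on (0->3): 8/10
  Flow on (0->4): 1/6
  Flow on (0->5): 1/7
  Flow on (1->6): 3/8
  Flow on (3->6): 8/8
  Flow on (4->6): 1/1
  Flow on (5->6): 1/1
Maximum flow = 13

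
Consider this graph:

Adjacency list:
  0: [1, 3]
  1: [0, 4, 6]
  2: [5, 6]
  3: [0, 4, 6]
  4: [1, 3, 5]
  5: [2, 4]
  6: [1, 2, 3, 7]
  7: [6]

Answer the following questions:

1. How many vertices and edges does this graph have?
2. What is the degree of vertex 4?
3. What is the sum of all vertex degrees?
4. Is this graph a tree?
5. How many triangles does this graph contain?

Count: 8 vertices, 10 edges.
Vertex 4 has neighbors [1, 3, 5], degree = 3.
Handshaking lemma: 2 * 10 = 20.
A tree on 8 vertices has 7 edges. This graph has 10 edges (3 extra). Not a tree.
Number of triangles = 0.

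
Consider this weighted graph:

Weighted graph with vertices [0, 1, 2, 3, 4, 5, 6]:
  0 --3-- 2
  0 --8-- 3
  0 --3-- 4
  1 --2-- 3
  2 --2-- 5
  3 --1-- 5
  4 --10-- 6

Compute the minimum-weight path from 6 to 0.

Using Dijkstra's algorithm from vertex 6:
Shortest path: 6 -> 4 -> 0
Total weight: 10 + 3 = 13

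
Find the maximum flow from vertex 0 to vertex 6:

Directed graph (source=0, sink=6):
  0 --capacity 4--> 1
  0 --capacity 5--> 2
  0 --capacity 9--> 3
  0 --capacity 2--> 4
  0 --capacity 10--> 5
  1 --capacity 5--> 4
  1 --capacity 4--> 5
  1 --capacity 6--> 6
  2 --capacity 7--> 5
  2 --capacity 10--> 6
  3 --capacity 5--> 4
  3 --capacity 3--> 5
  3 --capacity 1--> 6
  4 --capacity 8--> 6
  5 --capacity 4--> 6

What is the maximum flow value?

Computing max flow:
  Flow on (0->1): 4/4
  Flow on (0->2): 5/5
  Flow on (0->3): 6/9
  Flow on (0->4): 2/2
  Flow on (0->5): 4/10
  Flow on (1->6): 4/6
  Flow on (2->6): 5/10
  Flow on (3->4): 5/5
  Flow on (3->6): 1/1
  Flow on (4->6): 7/8
  Flow on (5->6): 4/4
Maximum flow = 21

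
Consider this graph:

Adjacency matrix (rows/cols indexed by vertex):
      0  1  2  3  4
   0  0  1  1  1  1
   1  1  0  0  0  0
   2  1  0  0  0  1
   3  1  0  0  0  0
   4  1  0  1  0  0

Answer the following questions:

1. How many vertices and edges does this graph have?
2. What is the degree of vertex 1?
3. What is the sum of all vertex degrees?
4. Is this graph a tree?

Count: 5 vertices, 5 edges.
Vertex 1 has neighbors [0], degree = 1.
Handshaking lemma: 2 * 5 = 10.
A tree on 5 vertices has 4 edges. This graph has 5 edges (1 extra). Not a tree.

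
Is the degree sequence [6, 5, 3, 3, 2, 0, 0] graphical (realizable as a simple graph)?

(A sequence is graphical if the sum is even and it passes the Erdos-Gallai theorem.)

Sum of degrees = 19. Sum is odd, so the sequence is NOT graphical.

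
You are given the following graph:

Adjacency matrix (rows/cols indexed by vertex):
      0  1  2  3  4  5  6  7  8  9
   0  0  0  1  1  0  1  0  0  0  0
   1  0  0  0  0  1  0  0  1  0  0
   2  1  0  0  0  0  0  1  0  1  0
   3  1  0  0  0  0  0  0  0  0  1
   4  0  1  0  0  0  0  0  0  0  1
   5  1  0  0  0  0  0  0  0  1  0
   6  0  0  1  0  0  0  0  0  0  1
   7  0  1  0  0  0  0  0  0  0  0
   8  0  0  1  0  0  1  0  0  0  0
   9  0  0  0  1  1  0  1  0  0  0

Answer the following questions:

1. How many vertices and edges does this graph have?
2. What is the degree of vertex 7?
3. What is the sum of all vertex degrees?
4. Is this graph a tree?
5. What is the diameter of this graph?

Count: 10 vertices, 11 edges.
Vertex 7 has neighbors [1], degree = 1.
Handshaking lemma: 2 * 11 = 22.
A tree on 10 vertices has 9 edges. This graph has 11 edges (2 extra). Not a tree.
Diameter (longest shortest path) = 6.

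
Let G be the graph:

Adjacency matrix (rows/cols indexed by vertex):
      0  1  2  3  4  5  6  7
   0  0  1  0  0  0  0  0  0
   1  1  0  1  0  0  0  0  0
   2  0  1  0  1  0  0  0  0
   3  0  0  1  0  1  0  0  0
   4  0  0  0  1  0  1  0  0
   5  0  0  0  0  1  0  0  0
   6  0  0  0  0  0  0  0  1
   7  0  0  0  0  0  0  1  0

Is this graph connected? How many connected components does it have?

Checking connectivity: the graph has 2 connected component(s).
Components: [[0, 1, 2, 3, 4, 5], [6, 7]]. The graph is NOT connected.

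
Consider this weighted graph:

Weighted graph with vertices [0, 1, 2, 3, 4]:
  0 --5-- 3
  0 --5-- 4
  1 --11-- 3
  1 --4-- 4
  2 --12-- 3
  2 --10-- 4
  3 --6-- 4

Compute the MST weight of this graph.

Applying Kruskal's algorithm (sort edges by weight, add if no cycle):
  Add (1,4) w=4
  Add (0,3) w=5
  Add (0,4) w=5
  Skip (3,4) w=6 (creates cycle)
  Add (2,4) w=10
  Skip (1,3) w=11 (creates cycle)
  Skip (2,3) w=12 (creates cycle)
MST weight = 24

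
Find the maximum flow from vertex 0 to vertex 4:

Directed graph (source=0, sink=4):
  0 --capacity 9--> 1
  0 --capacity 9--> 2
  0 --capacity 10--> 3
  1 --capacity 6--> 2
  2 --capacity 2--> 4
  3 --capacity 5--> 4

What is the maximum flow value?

Computing max flow:
  Flow on (0->1): 2/9
  Flow on (0->3): 5/10
  Flow on (1->2): 2/6
  Flow on (2->4): 2/2
  Flow on (3->4): 5/5
Maximum flow = 7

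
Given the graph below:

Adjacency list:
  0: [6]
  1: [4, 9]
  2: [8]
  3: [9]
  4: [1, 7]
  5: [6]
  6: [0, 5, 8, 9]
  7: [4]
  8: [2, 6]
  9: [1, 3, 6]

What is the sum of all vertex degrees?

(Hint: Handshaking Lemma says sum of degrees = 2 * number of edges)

Count edges: 9 edges.
By Handshaking Lemma: sum of degrees = 2 * 9 = 18.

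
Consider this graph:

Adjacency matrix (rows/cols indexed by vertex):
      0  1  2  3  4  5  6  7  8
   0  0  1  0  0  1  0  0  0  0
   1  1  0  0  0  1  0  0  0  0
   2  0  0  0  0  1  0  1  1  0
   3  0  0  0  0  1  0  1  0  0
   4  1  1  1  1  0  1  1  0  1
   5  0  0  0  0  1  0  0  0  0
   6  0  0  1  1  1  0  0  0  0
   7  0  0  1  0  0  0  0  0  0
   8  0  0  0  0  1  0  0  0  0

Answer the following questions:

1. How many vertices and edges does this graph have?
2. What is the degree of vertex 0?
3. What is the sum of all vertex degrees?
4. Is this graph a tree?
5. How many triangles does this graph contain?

Count: 9 vertices, 11 edges.
Vertex 0 has neighbors [1, 4], degree = 2.
Handshaking lemma: 2 * 11 = 22.
A tree on 9 vertices has 8 edges. This graph has 11 edges (3 extra). Not a tree.
Number of triangles = 3.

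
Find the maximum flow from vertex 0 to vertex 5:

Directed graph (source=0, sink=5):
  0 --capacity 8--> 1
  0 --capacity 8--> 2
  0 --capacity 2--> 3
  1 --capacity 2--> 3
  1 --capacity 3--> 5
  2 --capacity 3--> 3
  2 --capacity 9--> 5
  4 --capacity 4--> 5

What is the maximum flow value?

Computing max flow:
  Flow on (0->1): 3/8
  Flow on (0->2): 8/8
  Flow on (1->5): 3/3
  Flow on (2->5): 8/9
Maximum flow = 11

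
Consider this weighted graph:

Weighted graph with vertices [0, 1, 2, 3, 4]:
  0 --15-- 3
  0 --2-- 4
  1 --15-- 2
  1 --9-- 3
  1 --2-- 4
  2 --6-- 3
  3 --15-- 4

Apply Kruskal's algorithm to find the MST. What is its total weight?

Applying Kruskal's algorithm (sort edges by weight, add if no cycle):
  Add (0,4) w=2
  Add (1,4) w=2
  Add (2,3) w=6
  Add (1,3) w=9
  Skip (0,3) w=15 (creates cycle)
  Skip (1,2) w=15 (creates cycle)
  Skip (3,4) w=15 (creates cycle)
MST weight = 19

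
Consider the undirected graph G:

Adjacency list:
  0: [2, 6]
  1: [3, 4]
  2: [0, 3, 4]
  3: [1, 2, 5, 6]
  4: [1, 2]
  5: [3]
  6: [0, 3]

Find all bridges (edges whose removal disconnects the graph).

A bridge is an edge whose removal increases the number of connected components.
Bridges found: (3,5)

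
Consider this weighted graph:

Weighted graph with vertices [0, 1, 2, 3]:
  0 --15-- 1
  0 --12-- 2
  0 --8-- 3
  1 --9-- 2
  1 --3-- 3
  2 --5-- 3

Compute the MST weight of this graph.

Applying Kruskal's algorithm (sort edges by weight, add if no cycle):
  Add (1,3) w=3
  Add (2,3) w=5
  Add (0,3) w=8
  Skip (1,2) w=9 (creates cycle)
  Skip (0,2) w=12 (creates cycle)
  Skip (0,1) w=15 (creates cycle)
MST weight = 16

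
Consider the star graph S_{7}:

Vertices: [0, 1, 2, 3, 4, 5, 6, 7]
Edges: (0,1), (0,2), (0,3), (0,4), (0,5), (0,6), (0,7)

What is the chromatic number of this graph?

S_{7} has one hub adjacent to 7 leaves; leaves are pairwise non-adjacent.
Color the hub 0 and every leaf 1.
Chromatic number = 2.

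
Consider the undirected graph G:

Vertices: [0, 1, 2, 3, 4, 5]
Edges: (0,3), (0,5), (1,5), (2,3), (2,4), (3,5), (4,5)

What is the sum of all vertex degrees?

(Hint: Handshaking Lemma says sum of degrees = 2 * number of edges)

Count edges: 7 edges.
By Handshaking Lemma: sum of degrees = 2 * 7 = 14.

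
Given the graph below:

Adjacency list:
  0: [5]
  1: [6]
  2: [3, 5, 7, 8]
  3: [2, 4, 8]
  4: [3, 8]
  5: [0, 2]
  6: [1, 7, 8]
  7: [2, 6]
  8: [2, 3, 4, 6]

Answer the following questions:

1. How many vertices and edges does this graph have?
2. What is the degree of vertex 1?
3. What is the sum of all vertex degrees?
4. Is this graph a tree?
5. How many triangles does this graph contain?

Count: 9 vertices, 11 edges.
Vertex 1 has neighbors [6], degree = 1.
Handshaking lemma: 2 * 11 = 22.
A tree on 9 vertices has 8 edges. This graph has 11 edges (3 extra). Not a tree.
Number of triangles = 2.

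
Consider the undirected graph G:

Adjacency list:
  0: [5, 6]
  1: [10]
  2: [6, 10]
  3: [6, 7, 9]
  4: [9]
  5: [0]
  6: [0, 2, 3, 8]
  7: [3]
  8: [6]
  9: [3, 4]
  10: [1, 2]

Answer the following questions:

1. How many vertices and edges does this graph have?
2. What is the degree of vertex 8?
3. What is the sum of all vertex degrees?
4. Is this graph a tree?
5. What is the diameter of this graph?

Count: 11 vertices, 10 edges.
Vertex 8 has neighbors [6], degree = 1.
Handshaking lemma: 2 * 10 = 20.
A graph is a tree iff it is connected and has exactly n-1 edges. This graph is connected (all 11 vertices in one component) and has 11-1 = 10 edges. It is a tree.
Diameter (longest shortest path) = 6.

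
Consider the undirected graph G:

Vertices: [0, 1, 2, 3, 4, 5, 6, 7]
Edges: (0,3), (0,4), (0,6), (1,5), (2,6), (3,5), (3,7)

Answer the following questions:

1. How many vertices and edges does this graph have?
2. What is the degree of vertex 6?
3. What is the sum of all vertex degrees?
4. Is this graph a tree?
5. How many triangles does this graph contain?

Count: 8 vertices, 7 edges.
Vertex 6 has neighbors [0, 2], degree = 2.
Handshaking lemma: 2 * 7 = 14.
A graph is a tree iff it is connected and has exactly n-1 edges. This graph is connected (all 8 vertices in one component) and has 8-1 = 7 edges. It is a tree.
Number of triangles = 0.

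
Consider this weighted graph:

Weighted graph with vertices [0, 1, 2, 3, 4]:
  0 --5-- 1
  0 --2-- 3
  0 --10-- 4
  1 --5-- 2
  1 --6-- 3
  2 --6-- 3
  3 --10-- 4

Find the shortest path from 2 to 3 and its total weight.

Using Dijkstra's algorithm from vertex 2:
Shortest path: 2 -> 3
Total weight: 6 = 6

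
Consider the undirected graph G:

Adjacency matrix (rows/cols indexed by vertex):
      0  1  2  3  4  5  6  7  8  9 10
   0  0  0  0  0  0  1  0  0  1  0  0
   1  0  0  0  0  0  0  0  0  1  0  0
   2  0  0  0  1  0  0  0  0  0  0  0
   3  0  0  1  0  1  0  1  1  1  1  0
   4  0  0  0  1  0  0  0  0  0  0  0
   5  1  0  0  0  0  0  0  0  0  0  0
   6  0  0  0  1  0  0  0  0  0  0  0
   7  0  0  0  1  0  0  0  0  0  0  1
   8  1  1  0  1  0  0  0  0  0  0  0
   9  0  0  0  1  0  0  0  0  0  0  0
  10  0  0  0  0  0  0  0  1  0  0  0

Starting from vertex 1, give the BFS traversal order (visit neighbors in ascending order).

BFS from vertex 1 (neighbors processed in ascending order):
Visit order: 1, 8, 0, 3, 5, 2, 4, 6, 7, 9, 10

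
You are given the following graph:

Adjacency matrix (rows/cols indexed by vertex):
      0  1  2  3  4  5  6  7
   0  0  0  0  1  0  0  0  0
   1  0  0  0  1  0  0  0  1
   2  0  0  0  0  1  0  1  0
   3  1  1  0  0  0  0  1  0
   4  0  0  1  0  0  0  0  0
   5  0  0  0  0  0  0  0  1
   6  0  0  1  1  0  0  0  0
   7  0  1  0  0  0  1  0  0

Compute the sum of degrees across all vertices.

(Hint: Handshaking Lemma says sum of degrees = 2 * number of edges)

Count edges: 7 edges.
By Handshaking Lemma: sum of degrees = 2 * 7 = 14.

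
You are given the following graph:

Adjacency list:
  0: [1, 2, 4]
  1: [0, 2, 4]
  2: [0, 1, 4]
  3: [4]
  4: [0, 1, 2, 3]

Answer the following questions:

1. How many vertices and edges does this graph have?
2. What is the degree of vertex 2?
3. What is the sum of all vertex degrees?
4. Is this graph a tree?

Count: 5 vertices, 7 edges.
Vertex 2 has neighbors [0, 1, 4], degree = 3.
Handshaking lemma: 2 * 7 = 14.
A tree on 5 vertices has 4 edges. This graph has 7 edges (3 extra). Not a tree.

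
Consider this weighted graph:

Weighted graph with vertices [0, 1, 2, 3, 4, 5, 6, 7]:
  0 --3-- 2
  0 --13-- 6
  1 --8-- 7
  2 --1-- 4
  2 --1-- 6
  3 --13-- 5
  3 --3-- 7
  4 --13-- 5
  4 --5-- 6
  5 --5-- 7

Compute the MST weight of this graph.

Applying Kruskal's algorithm (sort edges by weight, add if no cycle):
  Add (2,4) w=1
  Add (2,6) w=1
  Add (0,2) w=3
  Add (3,7) w=3
  Skip (4,6) w=5 (creates cycle)
  Add (5,7) w=5
  Add (1,7) w=8
  Skip (0,6) w=13 (creates cycle)
  Skip (3,5) w=13 (creates cycle)
  Add (4,5) w=13
MST weight = 34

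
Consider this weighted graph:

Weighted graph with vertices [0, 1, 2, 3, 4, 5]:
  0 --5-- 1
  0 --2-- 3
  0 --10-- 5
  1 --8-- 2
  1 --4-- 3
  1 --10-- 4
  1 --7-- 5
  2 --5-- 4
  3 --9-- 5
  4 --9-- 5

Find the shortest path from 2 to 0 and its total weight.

Using Dijkstra's algorithm from vertex 2:
Shortest path: 2 -> 1 -> 0
Total weight: 8 + 5 = 13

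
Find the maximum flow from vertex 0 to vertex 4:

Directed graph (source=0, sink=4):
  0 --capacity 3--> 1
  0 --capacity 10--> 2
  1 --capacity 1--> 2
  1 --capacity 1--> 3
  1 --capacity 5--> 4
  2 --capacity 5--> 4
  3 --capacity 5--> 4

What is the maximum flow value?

Computing max flow:
  Flow on (0->1): 3/3
  Flow on (0->2): 5/10
  Flow on (1->4): 3/5
  Flow on (2->4): 5/5
Maximum flow = 8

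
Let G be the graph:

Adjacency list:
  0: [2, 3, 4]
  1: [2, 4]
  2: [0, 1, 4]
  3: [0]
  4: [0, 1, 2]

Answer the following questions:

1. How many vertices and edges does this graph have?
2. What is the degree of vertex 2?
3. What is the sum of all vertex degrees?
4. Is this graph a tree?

Count: 5 vertices, 6 edges.
Vertex 2 has neighbors [0, 1, 4], degree = 3.
Handshaking lemma: 2 * 6 = 12.
A tree on 5 vertices has 4 edges. This graph has 6 edges (2 extra). Not a tree.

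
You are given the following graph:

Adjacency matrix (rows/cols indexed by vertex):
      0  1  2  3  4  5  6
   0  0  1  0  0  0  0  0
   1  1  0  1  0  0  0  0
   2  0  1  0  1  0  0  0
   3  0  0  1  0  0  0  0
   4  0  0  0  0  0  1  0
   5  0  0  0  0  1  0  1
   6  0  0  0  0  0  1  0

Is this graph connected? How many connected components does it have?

Checking connectivity: the graph has 2 connected component(s).
Components: [[0, 1, 2, 3], [4, 5, 6]]. The graph is NOT connected.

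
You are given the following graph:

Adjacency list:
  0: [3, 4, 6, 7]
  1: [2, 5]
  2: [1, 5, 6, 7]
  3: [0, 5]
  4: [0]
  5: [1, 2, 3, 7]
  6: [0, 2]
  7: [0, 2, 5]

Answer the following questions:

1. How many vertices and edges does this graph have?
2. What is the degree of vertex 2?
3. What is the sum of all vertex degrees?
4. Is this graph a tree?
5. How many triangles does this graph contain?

Count: 8 vertices, 11 edges.
Vertex 2 has neighbors [1, 5, 6, 7], degree = 4.
Handshaking lemma: 2 * 11 = 22.
A tree on 8 vertices has 7 edges. This graph has 11 edges (4 extra). Not a tree.
Number of triangles = 2.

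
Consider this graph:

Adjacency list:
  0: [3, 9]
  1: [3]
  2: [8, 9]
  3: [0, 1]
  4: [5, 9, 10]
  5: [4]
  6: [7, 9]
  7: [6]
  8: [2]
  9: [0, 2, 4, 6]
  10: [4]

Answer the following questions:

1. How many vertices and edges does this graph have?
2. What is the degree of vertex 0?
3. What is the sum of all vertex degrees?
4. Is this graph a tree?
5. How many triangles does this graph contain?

Count: 11 vertices, 10 edges.
Vertex 0 has neighbors [3, 9], degree = 2.
Handshaking lemma: 2 * 10 = 20.
A graph is a tree iff it is connected and has exactly n-1 edges. This graph is connected (all 11 vertices in one component) and has 11-1 = 10 edges. It is a tree.
Number of triangles = 0.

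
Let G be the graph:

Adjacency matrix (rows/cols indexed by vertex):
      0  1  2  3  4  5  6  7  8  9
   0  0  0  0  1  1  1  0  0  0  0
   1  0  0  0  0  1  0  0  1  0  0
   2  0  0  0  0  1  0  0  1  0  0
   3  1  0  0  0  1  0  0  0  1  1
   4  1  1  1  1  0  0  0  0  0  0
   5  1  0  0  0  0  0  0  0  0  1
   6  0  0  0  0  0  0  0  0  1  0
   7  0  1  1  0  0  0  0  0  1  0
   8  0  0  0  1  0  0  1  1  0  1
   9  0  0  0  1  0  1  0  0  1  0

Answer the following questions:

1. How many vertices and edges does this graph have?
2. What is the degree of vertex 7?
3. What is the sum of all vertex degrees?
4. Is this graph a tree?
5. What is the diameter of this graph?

Count: 10 vertices, 14 edges.
Vertex 7 has neighbors [1, 2, 8], degree = 3.
Handshaking lemma: 2 * 14 = 28.
A tree on 10 vertices has 9 edges. This graph has 14 edges (5 extra). Not a tree.
Diameter (longest shortest path) = 3.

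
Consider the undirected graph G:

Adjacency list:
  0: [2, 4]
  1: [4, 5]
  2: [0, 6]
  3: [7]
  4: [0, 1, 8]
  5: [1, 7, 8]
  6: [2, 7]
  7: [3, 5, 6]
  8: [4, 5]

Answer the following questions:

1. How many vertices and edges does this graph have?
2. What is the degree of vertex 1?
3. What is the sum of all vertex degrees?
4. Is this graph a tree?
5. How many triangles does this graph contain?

Count: 9 vertices, 10 edges.
Vertex 1 has neighbors [4, 5], degree = 2.
Handshaking lemma: 2 * 10 = 20.
A tree on 9 vertices has 8 edges. This graph has 10 edges (2 extra). Not a tree.
Number of triangles = 0.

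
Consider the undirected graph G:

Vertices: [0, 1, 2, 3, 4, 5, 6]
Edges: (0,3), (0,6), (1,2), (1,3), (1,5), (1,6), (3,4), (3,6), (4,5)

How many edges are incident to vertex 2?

Vertex 2 has neighbors [1], so deg(2) = 1.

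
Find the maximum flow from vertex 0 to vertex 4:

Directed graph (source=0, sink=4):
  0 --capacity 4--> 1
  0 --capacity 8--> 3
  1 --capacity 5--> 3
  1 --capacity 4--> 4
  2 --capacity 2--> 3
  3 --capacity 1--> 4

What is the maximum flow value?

Computing max flow:
  Flow on (0->1): 4/4
  Flow on (0->3): 1/8
  Flow on (1->4): 4/4
  Flow on (3->4): 1/1
Maximum flow = 5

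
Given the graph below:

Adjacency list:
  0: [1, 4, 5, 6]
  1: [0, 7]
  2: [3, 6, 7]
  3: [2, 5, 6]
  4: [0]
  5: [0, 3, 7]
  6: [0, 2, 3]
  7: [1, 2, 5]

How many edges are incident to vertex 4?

Vertex 4 has neighbors [0], so deg(4) = 1.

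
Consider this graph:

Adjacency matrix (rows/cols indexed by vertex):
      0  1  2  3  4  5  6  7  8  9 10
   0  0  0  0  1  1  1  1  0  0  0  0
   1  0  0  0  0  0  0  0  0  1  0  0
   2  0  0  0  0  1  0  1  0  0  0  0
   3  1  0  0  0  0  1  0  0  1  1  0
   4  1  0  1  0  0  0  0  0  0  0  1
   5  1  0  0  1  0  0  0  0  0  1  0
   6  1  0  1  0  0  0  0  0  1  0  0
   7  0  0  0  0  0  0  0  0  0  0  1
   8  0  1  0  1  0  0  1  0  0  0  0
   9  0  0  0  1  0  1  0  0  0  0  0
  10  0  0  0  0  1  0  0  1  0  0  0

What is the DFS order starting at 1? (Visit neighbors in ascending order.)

DFS from vertex 1 (neighbors processed in ascending order):
Visit order: 1, 8, 3, 0, 4, 2, 6, 10, 7, 5, 9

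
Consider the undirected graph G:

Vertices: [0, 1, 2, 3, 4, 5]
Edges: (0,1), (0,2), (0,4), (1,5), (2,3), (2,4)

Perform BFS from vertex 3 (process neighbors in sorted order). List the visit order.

BFS from vertex 3 (neighbors processed in ascending order):
Visit order: 3, 2, 0, 4, 1, 5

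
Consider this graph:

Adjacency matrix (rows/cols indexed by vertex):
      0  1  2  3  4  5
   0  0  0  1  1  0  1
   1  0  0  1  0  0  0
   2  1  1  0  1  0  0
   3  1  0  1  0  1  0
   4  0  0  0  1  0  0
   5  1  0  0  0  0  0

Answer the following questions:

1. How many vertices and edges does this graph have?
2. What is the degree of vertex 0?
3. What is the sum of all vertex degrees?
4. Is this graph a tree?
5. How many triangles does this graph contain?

Count: 6 vertices, 6 edges.
Vertex 0 has neighbors [2, 3, 5], degree = 3.
Handshaking lemma: 2 * 6 = 12.
A tree on 6 vertices has 5 edges. This graph has 6 edges (1 extra). Not a tree.
Number of triangles = 1.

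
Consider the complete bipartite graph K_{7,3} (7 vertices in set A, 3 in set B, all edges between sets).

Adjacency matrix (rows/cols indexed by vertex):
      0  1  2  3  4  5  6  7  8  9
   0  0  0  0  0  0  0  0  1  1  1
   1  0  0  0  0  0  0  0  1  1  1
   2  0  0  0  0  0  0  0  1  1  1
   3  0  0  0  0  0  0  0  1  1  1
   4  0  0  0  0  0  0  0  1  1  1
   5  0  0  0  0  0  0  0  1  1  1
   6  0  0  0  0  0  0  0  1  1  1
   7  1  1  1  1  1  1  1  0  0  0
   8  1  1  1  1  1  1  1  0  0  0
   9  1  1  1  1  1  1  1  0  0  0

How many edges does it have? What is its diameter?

K_{7,3} has 7 * 3 = 21 edges.
Any vertex reaches any opposite-side vertex in 1 step; same-side vertices reach in 2 steps via any opposite-side vertex.
Diameter = 2.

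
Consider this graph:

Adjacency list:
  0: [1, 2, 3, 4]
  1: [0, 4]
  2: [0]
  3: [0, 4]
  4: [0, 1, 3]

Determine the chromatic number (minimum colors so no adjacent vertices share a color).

The graph has a maximum clique of size 3 (lower bound on chromatic number).
A valid 3-coloring: {0: 0, 1: 2, 2: 1, 3: 2, 4: 1}.
Chromatic number = 3.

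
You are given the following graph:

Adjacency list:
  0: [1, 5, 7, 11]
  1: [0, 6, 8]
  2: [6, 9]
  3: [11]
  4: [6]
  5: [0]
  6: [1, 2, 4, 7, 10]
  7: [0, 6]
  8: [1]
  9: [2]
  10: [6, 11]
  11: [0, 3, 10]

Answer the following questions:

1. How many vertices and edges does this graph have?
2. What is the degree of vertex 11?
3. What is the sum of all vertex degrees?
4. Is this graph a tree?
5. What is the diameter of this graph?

Count: 12 vertices, 13 edges.
Vertex 11 has neighbors [0, 3, 10], degree = 3.
Handshaking lemma: 2 * 13 = 26.
A tree on 12 vertices has 11 edges. This graph has 13 edges (2 extra). Not a tree.
Diameter (longest shortest path) = 5.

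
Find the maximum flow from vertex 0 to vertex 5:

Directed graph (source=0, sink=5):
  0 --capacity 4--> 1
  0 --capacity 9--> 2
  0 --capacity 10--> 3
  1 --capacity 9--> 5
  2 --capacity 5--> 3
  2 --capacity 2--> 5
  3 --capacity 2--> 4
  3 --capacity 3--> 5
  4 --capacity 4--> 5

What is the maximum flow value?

Computing max flow:
  Flow on (0->1): 4/4
  Flow on (0->2): 7/9
  Flow on (1->5): 4/9
  Flow on (2->3): 5/5
  Flow on (2->5): 2/2
  Flow on (3->4): 2/2
  Flow on (3->5): 3/3
  Flow on (4->5): 2/4
Maximum flow = 11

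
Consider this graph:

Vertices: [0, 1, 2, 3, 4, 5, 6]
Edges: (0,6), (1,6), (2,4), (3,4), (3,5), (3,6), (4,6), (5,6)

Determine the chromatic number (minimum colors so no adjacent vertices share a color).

The graph has a maximum clique of size 3 (lower bound on chromatic number).
A valid 3-coloring: {0: 1, 1: 1, 2: 0, 3: 1, 4: 2, 5: 2, 6: 0}.
Chromatic number = 3.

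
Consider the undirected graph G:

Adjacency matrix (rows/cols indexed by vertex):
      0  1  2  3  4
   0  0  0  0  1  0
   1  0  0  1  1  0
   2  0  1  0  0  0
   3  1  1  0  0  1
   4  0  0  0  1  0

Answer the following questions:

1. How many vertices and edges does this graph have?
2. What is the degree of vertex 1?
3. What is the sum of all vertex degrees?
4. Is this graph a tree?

Count: 5 vertices, 4 edges.
Vertex 1 has neighbors [2, 3], degree = 2.
Handshaking lemma: 2 * 4 = 8.
A graph is a tree iff it is connected and has exactly n-1 edges. This graph is connected (all 5 vertices in one component) and has 5-1 = 4 edges. It is a tree.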